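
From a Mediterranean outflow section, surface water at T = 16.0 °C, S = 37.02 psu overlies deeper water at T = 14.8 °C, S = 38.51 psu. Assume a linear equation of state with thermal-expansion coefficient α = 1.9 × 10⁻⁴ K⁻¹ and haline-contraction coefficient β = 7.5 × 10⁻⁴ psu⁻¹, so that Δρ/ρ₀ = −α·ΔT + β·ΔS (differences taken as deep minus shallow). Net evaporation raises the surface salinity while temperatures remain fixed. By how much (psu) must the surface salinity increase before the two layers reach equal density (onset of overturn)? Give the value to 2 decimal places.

1.79 psu

Neutral buoyancy requires −α(T_deep − T_surf) + β(S_deep − S_surf′) = 0.
S_surf′ = S_deep − (α/β)·ΔT = 38.51 − (1.9 × 10⁻⁴/7.5 × 10⁻⁴)·(-1.2) = 38.8140 psu.
Increase required: 38.8140 − 37.02 = 1.7940 psu.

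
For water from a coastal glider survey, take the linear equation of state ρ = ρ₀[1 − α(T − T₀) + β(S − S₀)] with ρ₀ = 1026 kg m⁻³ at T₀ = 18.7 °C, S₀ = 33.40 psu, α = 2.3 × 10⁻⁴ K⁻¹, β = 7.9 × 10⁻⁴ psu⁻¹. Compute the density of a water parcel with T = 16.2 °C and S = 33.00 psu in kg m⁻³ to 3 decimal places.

T − T₀ = -2.5 K, S − S₀ = -0.40 psu.
Bracket = 1 − α·(-2.5) + β·(-0.40) = 1 + (2.59 × 10⁻⁴) = 1.0002590.
ρ = 1026 × 1.0002590 = 1026.266 kg m⁻³.

1026.266 kg m⁻³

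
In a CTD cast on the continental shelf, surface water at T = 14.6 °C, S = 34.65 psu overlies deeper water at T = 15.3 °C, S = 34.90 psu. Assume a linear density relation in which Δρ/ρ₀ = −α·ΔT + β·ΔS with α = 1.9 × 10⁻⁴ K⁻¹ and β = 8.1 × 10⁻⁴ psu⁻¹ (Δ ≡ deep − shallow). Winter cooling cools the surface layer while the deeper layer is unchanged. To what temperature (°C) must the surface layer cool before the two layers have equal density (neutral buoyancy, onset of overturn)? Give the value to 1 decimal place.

Neutral buoyancy requires Δρ = 0, i.e. −α(T_deep − T_surf′) + β(S_deep − S_surf) = 0.
T_surf′ = T_deep − (β/α)·ΔS = 15.3 − (8.1 × 10⁻⁴/1.9 × 10⁻⁴)·(+0.25) = 14.234 °C.
Cooling required: 14.6 − (14.234) = 0.366 °C.

14.2 °C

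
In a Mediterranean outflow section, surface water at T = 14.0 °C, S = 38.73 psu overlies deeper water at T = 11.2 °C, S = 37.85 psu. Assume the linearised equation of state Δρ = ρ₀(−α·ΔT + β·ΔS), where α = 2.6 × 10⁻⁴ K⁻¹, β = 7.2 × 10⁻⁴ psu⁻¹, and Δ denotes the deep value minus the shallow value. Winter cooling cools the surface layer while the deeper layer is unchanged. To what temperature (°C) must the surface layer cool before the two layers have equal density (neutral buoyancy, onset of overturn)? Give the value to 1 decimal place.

Neutral buoyancy requires Δρ = 0, i.e. −α(T_deep − T_surf′) + β(S_deep − S_surf) = 0.
T_surf′ = T_deep − (β/α)·ΔS = 11.2 − (7.2 × 10⁻⁴/2.6 × 10⁻⁴)·(-0.88) = 13.637 °C.
Cooling required: 14.0 − (13.637) = 0.363 °C.

13.6 °C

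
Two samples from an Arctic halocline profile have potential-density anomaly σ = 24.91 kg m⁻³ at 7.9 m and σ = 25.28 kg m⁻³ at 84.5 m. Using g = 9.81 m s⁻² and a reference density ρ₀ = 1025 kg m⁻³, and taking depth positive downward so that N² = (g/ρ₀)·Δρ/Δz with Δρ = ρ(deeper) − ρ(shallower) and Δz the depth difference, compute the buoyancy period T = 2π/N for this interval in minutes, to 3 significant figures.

15.4 min

Δρ = 1025.28 − 1024.91 = 0.37 kg m⁻³ over Δz = 84.5 − 7.9 = 76.6 m.
N² = (9.81/1025) × (0.37/76.6) = 4.6229 × 10⁻⁵ s⁻².
N = √(4.6229 × 10⁻⁵) = 6.7992 × 10⁻³ rad s⁻¹, so T = 2π/N = 924.11 s = 15.402 min ≈ 15.4 min.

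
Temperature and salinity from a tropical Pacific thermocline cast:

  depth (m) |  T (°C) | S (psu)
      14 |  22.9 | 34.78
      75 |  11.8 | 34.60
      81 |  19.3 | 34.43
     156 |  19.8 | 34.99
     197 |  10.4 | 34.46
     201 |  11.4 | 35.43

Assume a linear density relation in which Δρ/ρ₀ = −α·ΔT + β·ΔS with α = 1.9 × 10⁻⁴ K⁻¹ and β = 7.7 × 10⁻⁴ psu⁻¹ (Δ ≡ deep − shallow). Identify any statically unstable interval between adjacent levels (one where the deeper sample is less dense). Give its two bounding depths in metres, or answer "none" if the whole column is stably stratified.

75–81 m

Evaluate Δρ/ρ₀ = −αΔT + βΔS across each adjacent pair:
  14–75 m: −αΔT+βΔS = −(1.9 × 10⁻⁴)(-11.1)+(7.7 × 10⁻⁴)(-0.18) = 2.0 × 10⁻³ → stable
  75–81 m: −αΔT+βΔS = −(1.9 × 10⁻⁴)(+7.5)+(7.7 × 10⁻⁴)(-0.17) = -1.6 × 10⁻³ → UNSTABLE
  81–156 m: −αΔT+βΔS = −(1.9 × 10⁻⁴)(+0.5)+(7.7 × 10⁻⁴)(+0.56) = 3.4 × 10⁻⁴ → stable
  156–197 m: −αΔT+βΔS = −(1.9 × 10⁻⁴)(-9.4)+(7.7 × 10⁻⁴)(-0.53) = 1.4 × 10⁻³ → stable
  197–201 m: −αΔT+βΔS = −(1.9 × 10⁻⁴)(+1.0)+(7.7 × 10⁻⁴)(+0.97) = 5.6 × 10⁻⁴ → stable
The 75–81 m interval has Δρ < 0: lighter water underlies denser water.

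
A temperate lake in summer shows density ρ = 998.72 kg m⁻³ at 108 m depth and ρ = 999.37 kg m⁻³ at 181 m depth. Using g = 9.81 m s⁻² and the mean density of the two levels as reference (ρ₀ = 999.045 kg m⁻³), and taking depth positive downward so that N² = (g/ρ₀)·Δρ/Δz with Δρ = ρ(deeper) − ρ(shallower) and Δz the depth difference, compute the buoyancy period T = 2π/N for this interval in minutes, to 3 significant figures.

11.2 min

Δρ = 999.37 − 998.72 = 0.65 kg m⁻³ over Δz = 181 − 108 = 73 m.
N² = (9.81/999.045) × (0.65/73) = 8.7433 × 10⁻⁵ s⁻².
N = √(8.7433 × 10⁻⁵) = 9.3506 × 10⁻³ rad s⁻¹, so T = 2π/N = 671.96 s = 11.199 min ≈ 11.2 min.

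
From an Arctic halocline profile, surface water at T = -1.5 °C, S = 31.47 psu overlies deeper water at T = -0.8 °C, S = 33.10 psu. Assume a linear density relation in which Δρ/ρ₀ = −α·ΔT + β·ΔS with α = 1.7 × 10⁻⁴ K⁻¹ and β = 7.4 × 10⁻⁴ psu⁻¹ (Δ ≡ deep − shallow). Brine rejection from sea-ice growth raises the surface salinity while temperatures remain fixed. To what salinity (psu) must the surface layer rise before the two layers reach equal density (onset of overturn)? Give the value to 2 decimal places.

32.94 psu

Neutral buoyancy requires −α(T_deep − T_surf) + β(S_deep − S_surf′) = 0.
S_surf′ = S_deep − (α/β)·ΔT = 33.10 − (1.7 × 10⁻⁴/7.4 × 10⁻⁴)·(+0.7) = 32.9392 psu.
Increase required: 32.9392 − 31.47 = 1.4692 psu.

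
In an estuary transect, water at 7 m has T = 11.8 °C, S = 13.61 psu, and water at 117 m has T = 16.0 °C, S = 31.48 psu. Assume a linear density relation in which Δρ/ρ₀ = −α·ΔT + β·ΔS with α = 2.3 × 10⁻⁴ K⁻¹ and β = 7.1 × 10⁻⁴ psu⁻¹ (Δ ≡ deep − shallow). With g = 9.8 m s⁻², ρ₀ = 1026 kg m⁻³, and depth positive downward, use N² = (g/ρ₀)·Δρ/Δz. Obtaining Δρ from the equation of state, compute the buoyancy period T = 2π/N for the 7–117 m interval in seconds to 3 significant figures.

194 s

ΔT = +4.2 K, ΔS = +17.87 psu (deep − shallow).
Δρ/ρ₀ = −αΔT + βΔS = -9.66 × 10⁻⁴ + 0.0126877 = 0.0117217, so Δρ ≈ 12.03 kg m⁻³.
N² = (g/ρ₀)·Δρ/Δz = g·(Δρ/ρ₀)/Δz = 9.8 × 0.0117217 / 110 = 1.0443 × 10⁻³ s⁻².
N = √(1.0443 × 10⁻³) = 0.032316 rad s⁻¹ → T = 2π/N = 194.43 s ≈ 194 s.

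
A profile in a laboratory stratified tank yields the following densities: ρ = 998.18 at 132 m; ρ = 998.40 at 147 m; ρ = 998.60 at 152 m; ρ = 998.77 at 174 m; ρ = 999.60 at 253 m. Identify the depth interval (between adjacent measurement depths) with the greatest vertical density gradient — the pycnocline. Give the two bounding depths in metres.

Compute the density gradient over each adjacent pair:
  132–147 m: Δρ/Δz = 0.22/15 = 0.015 kg m⁻⁴
  147–152 m: Δρ/Δz = 0.20/5 = 0.040 kg m⁻⁴
  152–174 m: Δρ/Δz = 0.17/22 = 7.7 × 10⁻³ kg m⁻⁴
  174–253 m: Δρ/Δz = 0.83/79 = 0.011 kg m⁻⁴
The largest gradient is in the 147–152 m interval — the pycnocline.

147–152 m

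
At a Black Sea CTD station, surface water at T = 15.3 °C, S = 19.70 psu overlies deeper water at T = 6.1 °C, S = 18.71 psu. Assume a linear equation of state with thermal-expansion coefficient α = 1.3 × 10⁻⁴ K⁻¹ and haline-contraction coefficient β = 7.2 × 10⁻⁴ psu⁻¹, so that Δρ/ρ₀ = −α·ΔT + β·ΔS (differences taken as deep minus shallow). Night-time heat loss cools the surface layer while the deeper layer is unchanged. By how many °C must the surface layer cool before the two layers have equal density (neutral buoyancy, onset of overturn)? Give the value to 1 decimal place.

Neutral buoyancy requires Δρ = 0, i.e. −α(T_deep − T_surf′) + β(S_deep − S_surf) = 0.
T_surf′ = T_deep − (β/α)·ΔS = 6.1 − (7.2 × 10⁻⁴/1.3 × 10⁻⁴)·(-0.99) = 11.583 °C.
Cooling required: 15.3 − (11.583) = 3.717 °C.

3.7 °C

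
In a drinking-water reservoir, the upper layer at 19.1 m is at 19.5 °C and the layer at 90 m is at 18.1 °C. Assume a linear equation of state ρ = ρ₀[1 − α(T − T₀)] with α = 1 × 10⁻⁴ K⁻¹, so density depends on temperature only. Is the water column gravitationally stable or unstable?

stable

ΔT = 18.1 − 19.5 = -1.4 K, so Δρ/ρ₀ = −αΔT = 1.40 × 10⁻⁴.
Δρ/ρ₀ > 0, so Δρ > 0: deeper water is denser → statically stable.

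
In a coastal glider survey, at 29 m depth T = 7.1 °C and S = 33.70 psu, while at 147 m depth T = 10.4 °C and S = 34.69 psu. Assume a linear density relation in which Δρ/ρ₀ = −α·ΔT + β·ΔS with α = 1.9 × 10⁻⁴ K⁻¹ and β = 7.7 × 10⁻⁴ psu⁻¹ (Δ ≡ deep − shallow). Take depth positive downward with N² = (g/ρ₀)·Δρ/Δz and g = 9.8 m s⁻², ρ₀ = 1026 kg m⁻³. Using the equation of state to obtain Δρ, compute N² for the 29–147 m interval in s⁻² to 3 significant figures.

1.12 × 10⁻⁵ s⁻²

ΔT = +3.3 K, ΔS = +0.99 psu (deep − shallow).
Δρ/ρ₀ = −αΔT + βΔS = -6.27 × 10⁻⁴ + 7.623 × 10⁻⁴ = 1.353 × 10⁻⁴, so Δρ ≈ 0.1388 kg m⁻³.
N² = (g/ρ₀)·Δρ/Δz = g·(Δρ/ρ₀)/Δz = 9.8 × 1.353 × 10⁻⁴ / 118 = 1.1237 × 10⁻⁵ s⁻² ≈ 1.12 × 10⁻⁵ s⁻².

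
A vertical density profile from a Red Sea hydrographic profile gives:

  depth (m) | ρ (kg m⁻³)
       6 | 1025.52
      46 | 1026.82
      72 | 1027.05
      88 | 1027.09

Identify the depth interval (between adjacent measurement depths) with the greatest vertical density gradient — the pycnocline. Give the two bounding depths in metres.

Compute the density gradient over each adjacent pair:
  6–46 m: Δρ/Δz = 1.30/40 = 0.033 kg m⁻⁴
  46–72 m: Δρ/Δz = 0.23/26 = 8.8 × 10⁻³ kg m⁻⁴
  72–88 m: Δρ/Δz = 0.04/16 = 2.5 × 10⁻³ kg m⁻⁴
The largest gradient is in the 6–46 m interval — the pycnocline.

6–46 m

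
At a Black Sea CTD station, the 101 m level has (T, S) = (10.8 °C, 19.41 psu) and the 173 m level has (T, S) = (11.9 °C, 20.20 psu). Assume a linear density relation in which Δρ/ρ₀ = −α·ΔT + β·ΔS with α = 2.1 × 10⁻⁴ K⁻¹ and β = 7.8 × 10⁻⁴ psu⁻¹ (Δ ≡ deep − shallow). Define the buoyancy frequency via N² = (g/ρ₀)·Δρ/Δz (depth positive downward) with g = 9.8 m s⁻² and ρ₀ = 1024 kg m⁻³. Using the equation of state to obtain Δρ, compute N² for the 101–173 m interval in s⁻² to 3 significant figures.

5.24 × 10⁻⁵ s⁻²

ΔT = +1.1 K, ΔS = +0.79 psu (deep − shallow).
Δρ/ρ₀ = −αΔT + βΔS = -2.31 × 10⁻⁴ + 6.162 × 10⁻⁴ = 3.852 × 10⁻⁴, so Δρ ≈ 0.3944 kg m⁻³.
N² = (g/ρ₀)·Δρ/Δz = g·(Δρ/ρ₀)/Δz = 9.8 × 3.852 × 10⁻⁴ / 72 = 5.2430 × 10⁻⁵ s⁻² ≈ 5.24 × 10⁻⁵ s⁻².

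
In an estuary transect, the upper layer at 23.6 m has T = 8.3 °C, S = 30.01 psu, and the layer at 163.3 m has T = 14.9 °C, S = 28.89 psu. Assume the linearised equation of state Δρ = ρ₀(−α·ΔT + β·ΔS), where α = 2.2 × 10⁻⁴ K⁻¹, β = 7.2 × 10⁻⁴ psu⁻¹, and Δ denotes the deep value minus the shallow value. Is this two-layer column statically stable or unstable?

ΔT = 14.9 − 8.3 = +6.6 K and ΔS = 28.89 − 30.01 = -1.12 psu (deep − shallow).
−αΔT = -1.452 × 10⁻³; βΔS = -8.064 × 10⁻⁴; sum Δρ/ρ₀ = -2.2584 × 10⁻³.
Δρ/ρ₀ < 0, so Δρ < 0: deeper water is lighter → statically unstable; the column would overturn.

unstable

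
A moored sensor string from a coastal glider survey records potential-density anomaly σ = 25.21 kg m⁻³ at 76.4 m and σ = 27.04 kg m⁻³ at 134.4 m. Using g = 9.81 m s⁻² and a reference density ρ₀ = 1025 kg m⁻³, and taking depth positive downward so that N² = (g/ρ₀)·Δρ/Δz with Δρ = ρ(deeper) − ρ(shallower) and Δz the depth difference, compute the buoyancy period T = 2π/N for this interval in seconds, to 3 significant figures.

Δρ = 1027.04 − 1025.21 = 1.83 kg m⁻³ over Δz = 134.4 − 76.4 = 58 m.
N² = (9.81/1025) × (1.83/58) = 3.0197 × 10⁻⁴ s⁻².
N = √(3.0197 × 10⁻⁴) = 0.017377 rad s⁻¹, so T = 2π/N = 361.58 s ≈ 362 s.

362 s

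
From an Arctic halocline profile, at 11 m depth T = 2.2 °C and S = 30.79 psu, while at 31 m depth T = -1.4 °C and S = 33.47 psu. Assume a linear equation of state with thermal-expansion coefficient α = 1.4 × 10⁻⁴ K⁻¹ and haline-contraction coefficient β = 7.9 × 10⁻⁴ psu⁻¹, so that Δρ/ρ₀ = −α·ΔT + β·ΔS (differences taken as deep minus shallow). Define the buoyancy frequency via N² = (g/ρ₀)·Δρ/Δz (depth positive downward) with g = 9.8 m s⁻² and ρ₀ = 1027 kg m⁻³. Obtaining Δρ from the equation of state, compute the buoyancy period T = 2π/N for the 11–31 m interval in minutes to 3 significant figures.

ΔT = -3.6 K, ΔS = +2.68 psu (deep − shallow).
Δρ/ρ₀ = −αΔT + βΔS = 5.04 × 10⁻⁴ + 2.1172 × 10⁻³ = 2.6212 × 10⁻³, so Δρ ≈ 2.692 kg m⁻³.
N² = (g/ρ₀)·Δρ/Δz = g·(Δρ/ρ₀)/Δz = 9.8 × 2.6212 × 10⁻³ / 20 = 1.2844 × 10⁻³ s⁻².
N = √(1.2844 × 10⁻³) = 0.035839 rad s⁻¹ → T = 2π/N = 175.32 s = 2.9220 min ≈ 2.92 min.

2.92 min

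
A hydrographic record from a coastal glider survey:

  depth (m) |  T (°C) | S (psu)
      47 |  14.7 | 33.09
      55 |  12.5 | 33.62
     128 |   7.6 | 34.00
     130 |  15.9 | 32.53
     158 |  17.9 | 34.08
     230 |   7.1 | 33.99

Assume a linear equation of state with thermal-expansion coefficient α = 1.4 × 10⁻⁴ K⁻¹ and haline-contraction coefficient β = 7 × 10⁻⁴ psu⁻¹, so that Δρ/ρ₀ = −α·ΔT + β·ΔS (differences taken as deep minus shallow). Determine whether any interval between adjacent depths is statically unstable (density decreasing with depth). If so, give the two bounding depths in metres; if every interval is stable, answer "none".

128–130 m

Evaluate Δρ/ρ₀ = −αΔT + βΔS across each adjacent pair:
  47–55 m: −αΔT+βΔS = −(1.4 × 10⁻⁴)(-2.2)+(7 × 10⁻⁴)(+0.53) = 6.8 × 10⁻⁴ → stable
  55–128 m: −αΔT+βΔS = −(1.4 × 10⁻⁴)(-4.9)+(7 × 10⁻⁴)(+0.38) = 9.5 × 10⁻⁴ → stable
  128–130 m: −αΔT+βΔS = −(1.4 × 10⁻⁴)(+8.3)+(7 × 10⁻⁴)(-1.47) = -2.2 × 10⁻³ → UNSTABLE
  130–158 m: −αΔT+βΔS = −(1.4 × 10⁻⁴)(+2.0)+(7 × 10⁻⁴)(+1.55) = 8.1 × 10⁻⁴ → stable
  158–230 m: −αΔT+βΔS = −(1.4 × 10⁻⁴)(-10.8)+(7 × 10⁻⁴)(-0.09) = 1.4 × 10⁻³ → stable
The 128–130 m interval has Δρ < 0: lighter water underlies denser water.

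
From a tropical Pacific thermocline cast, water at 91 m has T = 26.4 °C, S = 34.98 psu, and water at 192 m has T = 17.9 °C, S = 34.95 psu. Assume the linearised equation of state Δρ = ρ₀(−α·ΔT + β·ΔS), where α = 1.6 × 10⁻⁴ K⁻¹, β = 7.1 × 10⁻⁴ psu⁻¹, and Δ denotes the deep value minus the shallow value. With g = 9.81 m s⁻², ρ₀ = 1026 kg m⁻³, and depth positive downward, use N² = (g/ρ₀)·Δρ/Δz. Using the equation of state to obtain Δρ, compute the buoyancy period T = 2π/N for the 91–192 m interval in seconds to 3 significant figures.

551 s

ΔT = -8.5 K, ΔS = -0.03 psu (deep − shallow).
Δρ/ρ₀ = −αΔT + βΔS = 1.36 × 10⁻³ − 2.13 × 10⁻⁵ = 1.3387 × 10⁻³, so Δρ ≈ 1.374 kg m⁻³.
N² = (g/ρ₀)·Δρ/Δz = g·(Δρ/ρ₀)/Δz = 9.81 × 1.3387 × 10⁻³ / 101 = 1.3003 × 10⁻⁴ s⁻².
N = √(1.3003 × 10⁻⁴) = 0.011403 rad s⁻¹ → T = 2π/N = 551.01 s ≈ 551 s.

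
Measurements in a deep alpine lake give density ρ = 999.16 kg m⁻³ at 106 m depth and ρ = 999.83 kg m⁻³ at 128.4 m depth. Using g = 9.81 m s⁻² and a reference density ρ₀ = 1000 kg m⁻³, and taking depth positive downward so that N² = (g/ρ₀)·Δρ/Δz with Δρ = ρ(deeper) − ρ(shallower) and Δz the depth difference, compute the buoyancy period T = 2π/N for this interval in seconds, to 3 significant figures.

367 s

Δρ = 999.83 − 999.16 = 0.67 kg m⁻³ over Δz = 128.4 − 106 = 22.4 m.
N² = (9.81/1000) × (0.67/22.4) = 2.9342 × 10⁻⁴ s⁻².
N = √(2.9342 × 10⁻⁴) = 0.017130 rad s⁻¹, so T = 2π/N = 366.79 s ≈ 367 s.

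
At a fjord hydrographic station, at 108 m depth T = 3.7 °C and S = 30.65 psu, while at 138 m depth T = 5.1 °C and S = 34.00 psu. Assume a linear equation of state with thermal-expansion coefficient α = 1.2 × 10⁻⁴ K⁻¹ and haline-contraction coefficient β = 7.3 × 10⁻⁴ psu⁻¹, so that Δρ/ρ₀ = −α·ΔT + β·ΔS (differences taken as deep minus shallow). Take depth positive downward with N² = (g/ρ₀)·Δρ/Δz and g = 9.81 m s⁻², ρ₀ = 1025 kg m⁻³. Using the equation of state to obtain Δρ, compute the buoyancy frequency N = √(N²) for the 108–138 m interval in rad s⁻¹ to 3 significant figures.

ΔT = +1.4 K, ΔS = +3.35 psu (deep − shallow).
Δρ/ρ₀ = −αΔT + βΔS = -1.68 × 10⁻⁴ + 2.4455 × 10⁻³ = 2.2775 × 10⁻³, so Δρ ≈ 2.334 kg m⁻³.
N² = (g/ρ₀)·Δρ/Δz = g·(Δρ/ρ₀)/Δz = 9.81 × 2.2775 × 10⁻³ / 30 = 7.4474 × 10⁻⁴ s⁻².
N = √(7.4474 × 10⁻⁴) = 0.027290 rad s⁻¹ ≈ 0.0273 rad s⁻¹.

0.0273 rad s⁻¹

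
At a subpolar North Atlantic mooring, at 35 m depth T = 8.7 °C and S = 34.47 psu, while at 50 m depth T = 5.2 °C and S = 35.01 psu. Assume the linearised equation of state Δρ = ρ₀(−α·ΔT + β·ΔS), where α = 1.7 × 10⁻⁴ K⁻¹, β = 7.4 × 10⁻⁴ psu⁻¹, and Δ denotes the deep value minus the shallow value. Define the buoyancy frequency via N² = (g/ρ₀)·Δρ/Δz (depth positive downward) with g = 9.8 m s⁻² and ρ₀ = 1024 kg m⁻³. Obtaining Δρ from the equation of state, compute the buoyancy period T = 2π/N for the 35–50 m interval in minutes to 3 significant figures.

ΔT = -3.5 K, ΔS = +0.54 psu (deep − shallow).
Δρ/ρ₀ = −αΔT + βΔS = 5.95 × 10⁻⁴ + 3.996 × 10⁻⁴ = 9.946 × 10⁻⁴, so Δρ ≈ 1.018 kg m⁻³.
N² = (g/ρ₀)·Δρ/Δz = g·(Δρ/ρ₀)/Δz = 9.8 × 9.946 × 10⁻⁴ / 15 = 6.4981 × 10⁻⁴ s⁻².
N = √(6.4981 × 10⁻⁴) = 0.025491 rad s⁻¹ → T = 2π/N = 246.49 s = 4.1082 min ≈ 4.11 min.

4.11 min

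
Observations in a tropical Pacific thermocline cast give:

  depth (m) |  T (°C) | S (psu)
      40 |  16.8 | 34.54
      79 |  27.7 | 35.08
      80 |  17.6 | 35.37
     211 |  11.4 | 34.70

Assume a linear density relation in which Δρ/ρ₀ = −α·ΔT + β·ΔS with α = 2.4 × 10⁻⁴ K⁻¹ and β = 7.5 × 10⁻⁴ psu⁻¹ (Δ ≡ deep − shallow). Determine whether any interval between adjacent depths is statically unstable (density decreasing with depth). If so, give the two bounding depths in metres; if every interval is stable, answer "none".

40–79 m

Evaluate Δρ/ρ₀ = −αΔT + βΔS across each adjacent pair:
  40–79 m: −αΔT+βΔS = −(2.4 × 10⁻⁴)(+10.9)+(7.5 × 10⁻⁴)(+0.54) = -2.2 × 10⁻³ → UNSTABLE
  79–80 m: −αΔT+βΔS = −(2.4 × 10⁻⁴)(-10.1)+(7.5 × 10⁻⁴)(+0.29) = 2.6 × 10⁻³ → stable
  80–211 m: −αΔT+βΔS = −(2.4 × 10⁻⁴)(-6.2)+(7.5 × 10⁻⁴)(-0.67) = 9.9 × 10⁻⁴ → stable
The 40–79 m interval has Δρ < 0: lighter water underlies denser water.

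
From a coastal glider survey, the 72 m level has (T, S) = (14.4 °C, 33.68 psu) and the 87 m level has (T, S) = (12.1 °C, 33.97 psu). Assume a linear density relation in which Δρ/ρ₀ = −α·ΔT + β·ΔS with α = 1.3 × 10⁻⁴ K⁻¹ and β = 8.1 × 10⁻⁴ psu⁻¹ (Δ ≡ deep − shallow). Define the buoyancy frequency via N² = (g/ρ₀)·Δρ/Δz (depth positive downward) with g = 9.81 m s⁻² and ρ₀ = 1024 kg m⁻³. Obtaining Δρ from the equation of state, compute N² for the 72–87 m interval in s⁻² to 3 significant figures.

ΔT = -2.3 K, ΔS = +0.29 psu (deep − shallow).
Δρ/ρ₀ = −αΔT + βΔS = 2.99 × 10⁻⁴ + 2.349 × 10⁻⁴ = 5.339 × 10⁻⁴, so Δρ ≈ 0.5467 kg m⁻³.
N² = (g/ρ₀)·Δρ/Δz = g·(Δρ/ρ₀)/Δz = 9.81 × 5.339 × 10⁻⁴ / 15 = 3.4917 × 10⁻⁴ s⁻² ≈ 3.49 × 10⁻⁴ s⁻².

3.49 × 10⁻⁴ s⁻²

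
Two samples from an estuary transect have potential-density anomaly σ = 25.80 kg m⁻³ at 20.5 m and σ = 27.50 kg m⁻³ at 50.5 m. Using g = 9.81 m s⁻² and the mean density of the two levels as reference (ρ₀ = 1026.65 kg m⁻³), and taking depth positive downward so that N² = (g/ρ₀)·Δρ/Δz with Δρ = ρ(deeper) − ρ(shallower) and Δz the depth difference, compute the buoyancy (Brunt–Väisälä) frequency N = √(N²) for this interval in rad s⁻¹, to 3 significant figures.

Δρ = 1027.50 − 1025.80 = 1.70 kg m⁻³ over Δz = 50.5 − 20.5 = 30 m.
N² = (9.81/1026.65) × (1.70/30) = 5.4147 × 10⁻⁴ s⁻².
N = √(5.4147 × 10⁻⁴) = 0.023270 rad s⁻¹ ≈ 0.0233 rad s⁻¹.
A positive N² confirms static stability across the interval.

0.0233 rad s⁻¹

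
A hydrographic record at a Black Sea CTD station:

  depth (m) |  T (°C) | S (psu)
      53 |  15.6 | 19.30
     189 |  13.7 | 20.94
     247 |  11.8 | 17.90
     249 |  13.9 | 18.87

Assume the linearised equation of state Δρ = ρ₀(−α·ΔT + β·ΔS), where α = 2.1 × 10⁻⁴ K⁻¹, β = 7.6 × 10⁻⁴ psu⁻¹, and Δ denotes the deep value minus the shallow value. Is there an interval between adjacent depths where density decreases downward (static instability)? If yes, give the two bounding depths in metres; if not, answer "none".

Evaluate Δρ/ρ₀ = −αΔT + βΔS across each adjacent pair:
  53–189 m: −αΔT+βΔS = −(2.1 × 10⁻⁴)(-1.9)+(7.6 × 10⁻⁴)(+1.64) = 1.6 × 10⁻³ → stable
  189–247 m: −αΔT+βΔS = −(2.1 × 10⁻⁴)(-1.9)+(7.6 × 10⁻⁴)(-3.04) = -1.9 × 10⁻³ → UNSTABLE
  247–249 m: −αΔT+βΔS = −(2.1 × 10⁻⁴)(+2.1)+(7.6 × 10⁻⁴)(+0.97) = 3.0 × 10⁻⁴ → stable
The 189–247 m interval has Δρ < 0: lighter water underlies denser water.

189–247 m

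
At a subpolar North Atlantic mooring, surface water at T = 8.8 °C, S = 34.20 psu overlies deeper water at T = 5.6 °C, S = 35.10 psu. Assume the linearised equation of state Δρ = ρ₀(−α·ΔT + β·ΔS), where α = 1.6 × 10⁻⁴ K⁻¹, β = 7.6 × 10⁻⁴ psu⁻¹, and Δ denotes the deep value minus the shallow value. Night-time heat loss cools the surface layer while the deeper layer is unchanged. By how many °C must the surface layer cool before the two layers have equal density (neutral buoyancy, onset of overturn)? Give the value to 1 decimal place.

7.5 °C

Neutral buoyancy requires Δρ = 0, i.e. −α(T_deep − T_surf′) + β(S_deep − S_surf) = 0.
T_surf′ = T_deep − (β/α)·ΔS = 5.6 − (7.6 × 10⁻⁴/1.6 × 10⁻⁴)·(+0.90) = 1.325 °C.
Cooling required: 8.8 − (1.325) = 7.475 °C.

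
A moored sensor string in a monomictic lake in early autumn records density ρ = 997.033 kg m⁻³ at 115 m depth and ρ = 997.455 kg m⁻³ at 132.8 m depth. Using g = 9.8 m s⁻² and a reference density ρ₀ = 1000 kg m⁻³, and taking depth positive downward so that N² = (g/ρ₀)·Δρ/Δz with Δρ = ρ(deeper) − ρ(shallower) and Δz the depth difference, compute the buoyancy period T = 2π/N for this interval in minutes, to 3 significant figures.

6.87 min

Δρ = 997.455 − 997.033 = 0.422 kg m⁻³ over Δz = 132.8 − 115 = 17.8 m.
N² = (9.8/1000) × (0.422/17.8) = 2.3234 × 10⁻⁴ s⁻².
N = √(2.3234 × 10⁻⁴) = 0.015243 rad s⁻¹, so T = 2π/N = 412.20 s = 6.8700 min ≈ 6.87 min.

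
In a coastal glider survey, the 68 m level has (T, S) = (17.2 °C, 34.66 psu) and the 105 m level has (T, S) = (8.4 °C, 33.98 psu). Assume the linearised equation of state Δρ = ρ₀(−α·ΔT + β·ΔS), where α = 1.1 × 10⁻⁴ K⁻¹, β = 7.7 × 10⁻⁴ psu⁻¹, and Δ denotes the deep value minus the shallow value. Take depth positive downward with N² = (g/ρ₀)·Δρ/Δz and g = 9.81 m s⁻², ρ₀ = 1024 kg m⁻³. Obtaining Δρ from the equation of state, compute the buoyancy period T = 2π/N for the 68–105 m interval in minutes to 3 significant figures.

9.65 min

ΔT = -8.8 K, ΔS = -0.68 psu (deep − shallow).
Δρ/ρ₀ = −αΔT + βΔS = 9.68 × 10⁻⁴ − 5.236 × 10⁻⁴ = 4.444 × 10⁻⁴, so Δρ ≈ 0.4551 kg m⁻³.
N² = (g/ρ₀)·Δρ/Δz = g·(Δρ/ρ₀)/Δz = 9.81 × 4.444 × 10⁻⁴ / 37 = 1.1783 × 10⁻⁴ s⁻².
N = √(1.1783 × 10⁻⁴) = 0.010855 rad s⁻¹ → T = 2π/N = 578.83 s = 9.6472 min ≈ 9.65 min.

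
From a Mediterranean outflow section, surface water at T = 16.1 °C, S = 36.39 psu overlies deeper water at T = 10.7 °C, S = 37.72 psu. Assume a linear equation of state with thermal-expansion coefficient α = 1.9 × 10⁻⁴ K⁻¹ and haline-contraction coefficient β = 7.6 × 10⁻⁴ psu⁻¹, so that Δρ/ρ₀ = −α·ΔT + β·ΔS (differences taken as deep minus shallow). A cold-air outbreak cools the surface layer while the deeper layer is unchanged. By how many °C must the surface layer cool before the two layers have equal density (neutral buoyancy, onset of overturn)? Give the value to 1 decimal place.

10.7 °C

Neutral buoyancy requires Δρ = 0, i.e. −α(T_deep − T_surf′) + β(S_deep − S_surf) = 0.
T_surf′ = T_deep − (β/α)·ΔS = 10.7 − (7.6 × 10⁻⁴/1.9 × 10⁻⁴)·(+1.33) = 5.380 °C.
Cooling required: 16.1 − (5.380) = 10.720 °C.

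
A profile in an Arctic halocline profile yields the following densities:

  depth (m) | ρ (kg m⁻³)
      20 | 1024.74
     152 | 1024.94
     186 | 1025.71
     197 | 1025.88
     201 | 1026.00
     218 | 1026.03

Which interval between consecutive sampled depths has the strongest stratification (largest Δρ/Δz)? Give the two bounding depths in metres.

Compute the density gradient over each adjacent pair:
  20–152 m: Δρ/Δz = 0.20/132 = 1.5 × 10⁻³ kg m⁻⁴
  152–186 m: Δρ/Δz = 0.77/34 = 0.023 kg m⁻⁴
  186–197 m: Δρ/Δz = 0.17/11 = 0.015 kg m⁻⁴
  197–201 m: Δρ/Δz = 0.12/4 = 0.030 kg m⁻⁴
  201–218 m: Δρ/Δz = 0.03/17 = 1.8 × 10⁻³ kg m⁻⁴
The largest gradient is in the 197–201 m interval — the pycnocline.

197–201 m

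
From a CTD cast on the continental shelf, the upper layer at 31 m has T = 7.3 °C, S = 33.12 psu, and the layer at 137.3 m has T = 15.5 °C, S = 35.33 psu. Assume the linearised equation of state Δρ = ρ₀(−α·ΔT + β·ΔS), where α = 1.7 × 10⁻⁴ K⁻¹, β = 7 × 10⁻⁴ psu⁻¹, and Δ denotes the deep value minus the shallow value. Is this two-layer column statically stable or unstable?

ΔT = 15.5 − 7.3 = +8.2 K and ΔS = 35.33 − 33.12 = +2.21 psu (deep − shallow).
−αΔT = -1.394 × 10⁻³; βΔS = 1.547 × 10⁻³; sum Δρ/ρ₀ = 1.53 × 10⁻⁴.
Δρ/ρ₀ > 0, so Δρ > 0: deeper water is denser → statically stable.

stable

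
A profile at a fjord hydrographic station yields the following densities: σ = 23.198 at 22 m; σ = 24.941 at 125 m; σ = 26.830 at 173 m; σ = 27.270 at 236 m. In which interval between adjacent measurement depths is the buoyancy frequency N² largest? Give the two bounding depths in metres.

125–173 m

Compute the density gradient over each adjacent pair:
  22–125 m: Δρ/Δz = 1.743/103 = 0.017 kg m⁻⁴
  125–173 m: Δρ/Δz = 1.889/48 = 0.039 kg m⁻⁴
  173–236 m: Δρ/Δz = 0.440/63 = 7.0 × 10⁻³ kg m⁻⁴
The largest gradient is in the 125–173 m interval — the pycnocline.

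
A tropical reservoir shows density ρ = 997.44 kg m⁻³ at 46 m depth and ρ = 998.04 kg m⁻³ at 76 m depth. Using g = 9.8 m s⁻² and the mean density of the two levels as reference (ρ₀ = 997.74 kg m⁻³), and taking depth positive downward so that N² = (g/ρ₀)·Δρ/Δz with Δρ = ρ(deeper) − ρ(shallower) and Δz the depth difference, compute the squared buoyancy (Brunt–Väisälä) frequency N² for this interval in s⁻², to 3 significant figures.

Δρ = 998.04 − 997.44 = 0.60 kg m⁻³ over Δz = 76 − 46 = 30 m.
N² = (9.8/997.74) × (0.60/30) = 1.9644 × 10⁻⁴ s⁻² ≈ 1.96 × 10⁻⁴ s⁻².

1.96 × 10⁻⁴ s⁻²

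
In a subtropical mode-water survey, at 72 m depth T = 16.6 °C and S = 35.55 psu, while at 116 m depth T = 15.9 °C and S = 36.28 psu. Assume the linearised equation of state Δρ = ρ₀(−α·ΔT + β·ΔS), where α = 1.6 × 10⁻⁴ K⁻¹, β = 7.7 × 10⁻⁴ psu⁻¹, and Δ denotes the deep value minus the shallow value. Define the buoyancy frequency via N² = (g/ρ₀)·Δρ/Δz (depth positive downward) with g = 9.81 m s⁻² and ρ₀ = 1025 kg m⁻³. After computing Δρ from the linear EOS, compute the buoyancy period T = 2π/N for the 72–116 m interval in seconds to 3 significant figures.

ΔT = -0.7 K, ΔS = +0.73 psu (deep − shallow).
Δρ/ρ₀ = −αΔT + βΔS = 1.12 × 10⁻⁴ + 5.621 × 10⁻⁴ = 6.741 × 10⁻⁴, so Δρ ≈ 0.6910 kg m⁻³.
N² = (g/ρ₀)·Δρ/Δz = g·(Δρ/ρ₀)/Δz = 9.81 × 6.741 × 10⁻⁴ / 44 = 1.5029 × 10⁻⁴ s⁻².
N = √(1.5029 × 10⁻⁴) = 0.012259 rad s⁻¹ → T = 2π/N = 512.54 s ≈ 513 s.

513 s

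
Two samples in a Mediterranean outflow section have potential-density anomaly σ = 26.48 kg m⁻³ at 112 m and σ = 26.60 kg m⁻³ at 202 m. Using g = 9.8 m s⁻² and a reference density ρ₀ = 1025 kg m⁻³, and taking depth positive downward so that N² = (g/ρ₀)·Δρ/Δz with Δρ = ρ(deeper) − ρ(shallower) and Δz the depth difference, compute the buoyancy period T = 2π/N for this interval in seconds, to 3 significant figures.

1.76 × 10³ s

Δρ = 1026.60 − 1026.48 = 0.12 kg m⁻³ over Δz = 202 − 112 = 90 m.
N² = (9.8/1025) × (0.12/90) = 1.2748 × 10⁻⁵ s⁻².
N = √(1.2748 × 10⁻⁵) = 3.5704 × 10⁻³ rad s⁻¹, so T = 2π/N = 1.7598 × 10³ s ≈ 1.76 × 10³ s.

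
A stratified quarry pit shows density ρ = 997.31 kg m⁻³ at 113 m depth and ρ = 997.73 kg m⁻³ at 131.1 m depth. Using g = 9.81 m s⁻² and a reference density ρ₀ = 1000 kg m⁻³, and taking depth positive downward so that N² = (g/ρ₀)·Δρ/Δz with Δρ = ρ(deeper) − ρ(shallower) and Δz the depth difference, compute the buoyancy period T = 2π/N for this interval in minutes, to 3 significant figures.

6.94 min

Δρ = 997.73 − 997.31 = 0.42 kg m⁻³ over Δz = 131.1 − 113 = 18.1 m.
N² = (9.81/1000) × (0.42/18.1) = 2.2764 × 10⁻⁴ s⁻².
N = √(2.2764 × 10⁻⁴) = 0.015088 rad s⁻¹, so T = 2π/N = 416.44 s = 6.9407 min ≈ 6.94 min.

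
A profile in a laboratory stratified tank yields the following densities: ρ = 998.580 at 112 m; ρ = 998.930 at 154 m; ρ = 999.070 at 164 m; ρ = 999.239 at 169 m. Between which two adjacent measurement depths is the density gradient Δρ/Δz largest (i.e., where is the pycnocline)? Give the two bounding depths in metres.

Compute the density gradient over each adjacent pair:
  112–154 m: Δρ/Δz = 0.350/42 = 8.3 × 10⁻³ kg m⁻⁴
  154–164 m: Δρ/Δz = 0.140/10 = 0.014 kg m⁻⁴
  164–169 m: Δρ/Δz = 0.169/5 = 0.034 kg m⁻⁴
The largest gradient is in the 164–169 m interval — the pycnocline.

164–169 m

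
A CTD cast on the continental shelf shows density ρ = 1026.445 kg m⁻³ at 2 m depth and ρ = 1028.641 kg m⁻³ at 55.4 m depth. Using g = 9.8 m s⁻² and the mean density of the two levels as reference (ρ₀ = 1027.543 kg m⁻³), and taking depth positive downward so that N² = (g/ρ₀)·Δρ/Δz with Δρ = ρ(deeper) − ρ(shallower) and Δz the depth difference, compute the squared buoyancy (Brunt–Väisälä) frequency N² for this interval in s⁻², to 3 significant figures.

3.92 × 10⁻⁴ s⁻²

Δρ = 1028.641 − 1026.445 = 2.196 kg m⁻³ over Δz = 55.4 − 2 = 53.4 m.
N² = (9.8/1027.543) × (2.196/53.4) = 3.9221 × 10⁻⁴ s⁻² ≈ 3.92 × 10⁻⁴ s⁻².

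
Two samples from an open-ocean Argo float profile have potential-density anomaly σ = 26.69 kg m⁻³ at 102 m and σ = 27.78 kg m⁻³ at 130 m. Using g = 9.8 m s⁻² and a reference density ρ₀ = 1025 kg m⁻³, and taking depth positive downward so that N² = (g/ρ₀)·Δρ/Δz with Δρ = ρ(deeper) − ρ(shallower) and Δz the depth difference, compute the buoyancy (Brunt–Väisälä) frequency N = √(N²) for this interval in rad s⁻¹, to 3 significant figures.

0.0193 rad s⁻¹

Δρ = 1027.78 − 1026.69 = 1.09 kg m⁻³ over Δz = 130 − 102 = 28 m.
N² = (9.8/1025) × (1.09/28) = 3.7220 × 10⁻⁴ s⁻².
N = √(3.7220 × 10⁻⁴) = 0.019292 rad s⁻¹ ≈ 0.0193 rad s⁻¹.
N² > 0, so the interval is statically stable.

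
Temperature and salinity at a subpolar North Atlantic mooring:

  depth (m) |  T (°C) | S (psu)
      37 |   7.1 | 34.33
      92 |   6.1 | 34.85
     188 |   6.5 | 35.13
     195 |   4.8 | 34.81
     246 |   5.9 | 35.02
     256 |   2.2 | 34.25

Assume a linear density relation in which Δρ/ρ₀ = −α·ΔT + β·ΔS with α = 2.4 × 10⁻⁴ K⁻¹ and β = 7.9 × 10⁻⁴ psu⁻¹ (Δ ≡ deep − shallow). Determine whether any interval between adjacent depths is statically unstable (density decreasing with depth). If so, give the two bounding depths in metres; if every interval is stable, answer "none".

Evaluate Δρ/ρ₀ = −αΔT + βΔS across each adjacent pair:
  37–92 m: −αΔT+βΔS = −(2.4 × 10⁻⁴)(-1.0)+(7.9 × 10⁻⁴)(+0.52) = 6.5 × 10⁻⁴ → stable
  92–188 m: −αΔT+βΔS = −(2.4 × 10⁻⁴)(+0.4)+(7.9 × 10⁻⁴)(+0.28) = 1.3 × 10⁻⁴ → stable
  188–195 m: −αΔT+βΔS = −(2.4 × 10⁻⁴)(-1.7)+(7.9 × 10⁻⁴)(-0.32) = 1.6 × 10⁻⁴ → stable
  195–246 m: −αΔT+βΔS = −(2.4 × 10⁻⁴)(+1.1)+(7.9 × 10⁻⁴)(+0.21) = -9.8 × 10⁻⁵ → UNSTABLE
  246–256 m: −αΔT+βΔS = −(2.4 × 10⁻⁴)(-3.7)+(7.9 × 10⁻⁴)(-0.77) = 2.8 × 10⁻⁴ → stable
The 195–246 m interval has Δρ < 0: lighter water underlies denser water.

195–246 m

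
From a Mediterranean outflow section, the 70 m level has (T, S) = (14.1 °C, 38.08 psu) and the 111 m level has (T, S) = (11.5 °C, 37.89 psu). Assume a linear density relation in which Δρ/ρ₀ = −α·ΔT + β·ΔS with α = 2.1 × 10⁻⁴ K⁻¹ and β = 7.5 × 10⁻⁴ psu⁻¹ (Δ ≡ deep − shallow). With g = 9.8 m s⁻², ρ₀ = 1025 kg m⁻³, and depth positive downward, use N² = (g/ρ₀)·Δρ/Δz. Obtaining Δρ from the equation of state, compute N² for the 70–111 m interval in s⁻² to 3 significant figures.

9.64 × 10⁻⁵ s⁻²

ΔT = -2.6 K, ΔS = -0.19 psu (deep − shallow).
Δρ/ρ₀ = −αΔT + βΔS = 5.46 × 10⁻⁴ − 1.425 × 10⁻⁴ = 4.035 × 10⁻⁴, so Δρ ≈ 0.4136 kg m⁻³.
N² = (g/ρ₀)·Δρ/Δz = g·(Δρ/ρ₀)/Δz = 9.8 × 4.035 × 10⁻⁴ / 41 = 9.6446 × 10⁻⁵ s⁻² ≈ 9.64 × 10⁻⁵ s⁻².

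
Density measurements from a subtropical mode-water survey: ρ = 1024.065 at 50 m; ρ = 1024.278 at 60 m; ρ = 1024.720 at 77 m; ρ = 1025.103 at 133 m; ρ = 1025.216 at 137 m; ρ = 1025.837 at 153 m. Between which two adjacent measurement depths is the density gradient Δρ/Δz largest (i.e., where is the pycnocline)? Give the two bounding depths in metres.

137–153 m

Compute the density gradient over each adjacent pair:
  50–60 m: Δρ/Δz = 0.213/10 = 0.021 kg m⁻⁴
  60–77 m: Δρ/Δz = 0.442/17 = 0.026 kg m⁻⁴
  77–133 m: Δρ/Δz = 0.383/56 = 6.8 × 10⁻³ kg m⁻⁴
  133–137 m: Δρ/Δz = 0.113/4 = 0.028 kg m⁻⁴
  137–153 m: Δρ/Δz = 0.621/16 = 0.039 kg m⁻⁴
The largest gradient is in the 137–153 m interval — the pycnocline.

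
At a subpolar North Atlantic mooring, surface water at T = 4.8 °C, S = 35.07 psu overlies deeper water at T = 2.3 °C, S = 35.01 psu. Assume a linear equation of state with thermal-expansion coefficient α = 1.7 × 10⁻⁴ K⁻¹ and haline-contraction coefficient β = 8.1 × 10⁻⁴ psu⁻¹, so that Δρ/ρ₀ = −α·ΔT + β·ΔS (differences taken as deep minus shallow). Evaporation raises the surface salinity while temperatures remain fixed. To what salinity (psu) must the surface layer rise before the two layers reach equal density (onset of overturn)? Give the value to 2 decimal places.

Neutral buoyancy requires −α(T_deep − T_surf) + β(S_deep − S_surf′) = 0.
S_surf′ = S_deep − (α/β)·ΔT = 35.01 − (1.7 × 10⁻⁴/8.1 × 10⁻⁴)·(-2.5) = 35.5347 psu.
Increase required: 35.5347 − 35.07 = 0.4647 psu.

35.53 psu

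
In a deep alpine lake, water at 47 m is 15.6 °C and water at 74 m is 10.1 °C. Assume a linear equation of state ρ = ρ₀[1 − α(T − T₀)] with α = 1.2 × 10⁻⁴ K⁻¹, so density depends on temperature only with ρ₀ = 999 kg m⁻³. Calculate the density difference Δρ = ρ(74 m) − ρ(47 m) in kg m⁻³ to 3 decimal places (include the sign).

ΔT = -5.5 K, Δρ/ρ₀ = −αΔT = 6.60 × 10⁻⁴.
Δρ = 999 × (6.60 × 10⁻⁴) = +0.659 kg m⁻³.
Positive Δρ: denser below, stable.

+0.659 kg m⁻³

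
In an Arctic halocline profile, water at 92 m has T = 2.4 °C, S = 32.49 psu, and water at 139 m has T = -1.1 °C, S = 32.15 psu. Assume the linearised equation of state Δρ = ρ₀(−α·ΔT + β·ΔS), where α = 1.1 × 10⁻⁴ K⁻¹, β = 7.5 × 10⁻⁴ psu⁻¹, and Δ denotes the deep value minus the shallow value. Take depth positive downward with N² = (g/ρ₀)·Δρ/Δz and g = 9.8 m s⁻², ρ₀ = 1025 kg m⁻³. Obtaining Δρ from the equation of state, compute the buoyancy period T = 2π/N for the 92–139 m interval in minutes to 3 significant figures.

ΔT = -3.5 K, ΔS = -0.34 psu (deep − shallow).
Δρ/ρ₀ = −αΔT + βΔS = 3.85 × 10⁻⁴ − 2.55 × 10⁻⁴ = 1.30 × 10⁻⁴, so Δρ ≈ 0.1333 kg m⁻³.
N² = (g/ρ₀)·Δρ/Δz = g·(Δρ/ρ₀)/Δz = 9.8 × 1.30 × 10⁻⁴ / 47 = 2.7106 × 10⁻⁵ s⁻².
N = √(2.7106 × 10⁻⁵) = 5.2063 × 10⁻³ rad s⁻¹ → T = 2π/N = 1.2068 × 10³ s = 20.113 min ≈ 20.1 min.

20.1 min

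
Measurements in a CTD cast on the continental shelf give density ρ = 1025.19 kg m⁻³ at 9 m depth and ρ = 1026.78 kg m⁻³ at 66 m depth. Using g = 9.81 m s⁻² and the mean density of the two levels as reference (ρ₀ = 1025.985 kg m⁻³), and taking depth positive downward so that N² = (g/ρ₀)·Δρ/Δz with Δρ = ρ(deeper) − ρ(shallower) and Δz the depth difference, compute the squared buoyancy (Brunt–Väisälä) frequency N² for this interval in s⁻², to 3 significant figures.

2.67 × 10⁻⁴ s⁻²

Δρ = 1026.78 − 1025.19 = 1.59 kg m⁻³ over Δz = 66 − 9 = 57 m.
N² = (9.81/1025.985) × (1.59/57) = 2.6672 × 10⁻⁴ s⁻² ≈ 2.67 × 10⁻⁴ s⁻².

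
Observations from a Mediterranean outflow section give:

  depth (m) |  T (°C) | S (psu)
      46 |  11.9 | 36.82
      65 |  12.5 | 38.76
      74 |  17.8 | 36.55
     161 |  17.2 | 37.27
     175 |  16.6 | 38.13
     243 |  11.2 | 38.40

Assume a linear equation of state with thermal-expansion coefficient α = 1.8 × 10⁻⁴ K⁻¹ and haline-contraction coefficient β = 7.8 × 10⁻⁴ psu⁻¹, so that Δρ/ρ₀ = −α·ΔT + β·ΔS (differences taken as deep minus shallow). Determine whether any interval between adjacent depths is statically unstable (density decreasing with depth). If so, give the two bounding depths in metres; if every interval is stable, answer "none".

65–74 m

Evaluate Δρ/ρ₀ = −αΔT + βΔS across each adjacent pair:
  46–65 m: −αΔT+βΔS = −(1.8 × 10⁻⁴)(+0.6)+(7.8 × 10⁻⁴)(+1.94) = 1.4 × 10⁻³ → stable
  65–74 m: −αΔT+βΔS = −(1.8 × 10⁻⁴)(+5.3)+(7.8 × 10⁻⁴)(-2.21) = -2.7 × 10⁻³ → UNSTABLE
  74–161 m: −αΔT+βΔS = −(1.8 × 10⁻⁴)(-0.6)+(7.8 × 10⁻⁴)(+0.72) = 6.7 × 10⁻⁴ → stable
  161–175 m: −αΔT+βΔS = −(1.8 × 10⁻⁴)(-0.6)+(7.8 × 10⁻⁴)(+0.86) = 7.8 × 10⁻⁴ → stable
  175–243 m: −αΔT+βΔS = −(1.8 × 10⁻⁴)(-5.4)+(7.8 × 10⁻⁴)(+0.27) = 1.2 × 10⁻³ → stable
The 65–74 m interval has Δρ < 0: lighter water underlies denser water.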